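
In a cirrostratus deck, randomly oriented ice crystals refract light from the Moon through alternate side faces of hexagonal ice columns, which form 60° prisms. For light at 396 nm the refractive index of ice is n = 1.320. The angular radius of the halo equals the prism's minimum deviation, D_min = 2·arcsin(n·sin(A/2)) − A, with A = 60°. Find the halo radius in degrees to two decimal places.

n·sin(A/2) = 1.320 × sin 30° = 1.320 × 0.5000 = 0.6600.
D_min = 2·arcsin(0.6600) − 60° = 2 × 41.300° − 60° = 22.600°.

22.60°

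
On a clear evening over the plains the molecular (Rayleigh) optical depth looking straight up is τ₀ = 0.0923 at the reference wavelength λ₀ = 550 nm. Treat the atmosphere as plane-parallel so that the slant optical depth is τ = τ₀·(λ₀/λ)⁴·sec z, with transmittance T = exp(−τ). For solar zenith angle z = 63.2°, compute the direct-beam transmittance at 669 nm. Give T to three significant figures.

sec 63.2° = 2.2179.
τ = 0.0923 × (550/669)⁴ × 2.2179 = 0.0923 × 0.4568 × 2.2179 = 0.0935.
T = exp(−0.0935) = 0.9107.

0.911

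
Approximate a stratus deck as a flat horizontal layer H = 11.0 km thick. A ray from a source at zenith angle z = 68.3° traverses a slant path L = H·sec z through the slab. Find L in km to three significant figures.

sec z = 1/cos 68.3° = 2.7046.
L = 11.0 × 2.7046 = 29.750 km.

29.8 km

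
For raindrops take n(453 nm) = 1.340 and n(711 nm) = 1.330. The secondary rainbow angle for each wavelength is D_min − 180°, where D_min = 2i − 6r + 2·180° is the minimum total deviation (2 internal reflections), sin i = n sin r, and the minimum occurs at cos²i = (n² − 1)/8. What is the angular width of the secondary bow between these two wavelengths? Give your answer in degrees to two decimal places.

At 453 nm (n = 1.340): cos²i = 0.09945 → i = 71.618°, r = 45.088°, D_min = 232.709°, rainbow angle = 52.709°.
At 711 nm (n = 1.330): cos²i = 0.09611 → i = 71.940°, r = 45.630°, D_min = 230.101°, rainbow angle = 50.101°.
Angular width = |52.709° − 50.101°| = 2.608°.

2.61°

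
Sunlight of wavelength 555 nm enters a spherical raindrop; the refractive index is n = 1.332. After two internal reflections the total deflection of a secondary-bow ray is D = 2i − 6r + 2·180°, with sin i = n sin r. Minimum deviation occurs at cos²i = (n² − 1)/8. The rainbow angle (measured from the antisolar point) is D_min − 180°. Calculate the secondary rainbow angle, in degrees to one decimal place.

50.6°

cos²i = (1.77422 − 1)/8 = 0.09678; i = arccos(0.31109) = 71.875°.
sin r = sin 71.875°/1.332 = 0.71350; r = 45.520°.
D_min = 2·71.875° − 6·45.520° + 360° = 230.628°.
Rainbow angle = D_min − 180° = 50.628°.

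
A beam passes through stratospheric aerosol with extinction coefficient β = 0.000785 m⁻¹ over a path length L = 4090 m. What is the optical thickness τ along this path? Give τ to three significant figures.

τ = β·L = 0.000785 × 4090 = 3.2106.

3.21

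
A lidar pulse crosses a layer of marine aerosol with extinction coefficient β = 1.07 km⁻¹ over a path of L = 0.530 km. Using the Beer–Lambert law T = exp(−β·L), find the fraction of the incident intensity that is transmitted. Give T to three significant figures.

0.567

τ = β·L = 1.07 × 0.530 = 0.5671.
T = exp(−0.5671) = 0.5672.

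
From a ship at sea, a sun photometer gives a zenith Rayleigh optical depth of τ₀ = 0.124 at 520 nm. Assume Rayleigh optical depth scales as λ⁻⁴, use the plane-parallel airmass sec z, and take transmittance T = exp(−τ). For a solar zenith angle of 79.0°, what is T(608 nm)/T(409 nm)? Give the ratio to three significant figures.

3.86

Airmass: sec 79.0° = 5.2408.
τ(608 nm) = 0.124 × (520/608)⁴ × 5.2408 = 0.124 × 0.5351 × 5.2408 = 0.3477.
τ(409 nm) = 0.124 × (520/409)⁴ × 5.2408 = 0.124 × 2.6129 × 5.2408 = 1.6980.
T(608)/T(409) = exp(τ_B − τ_A) = exp(1.3503) = 3.8586.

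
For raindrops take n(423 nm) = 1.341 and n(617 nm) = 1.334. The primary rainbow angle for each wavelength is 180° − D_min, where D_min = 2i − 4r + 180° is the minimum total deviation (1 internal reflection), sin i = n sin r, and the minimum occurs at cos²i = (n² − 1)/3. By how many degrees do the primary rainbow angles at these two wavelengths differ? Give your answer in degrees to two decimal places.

At 423 nm (n = 1.341): cos²i = 0.26609 → i = 58.946°, r = 39.705°, D_min = 139.071°, rainbow angle = 40.929°.
At 617 nm (n = 1.334): cos²i = 0.25985 → i = 59.352°, r = 40.159°, D_min = 138.067°, rainbow angle = 41.933°.
Angular width = |40.929° − 41.933°| = 1.004°.

1.00°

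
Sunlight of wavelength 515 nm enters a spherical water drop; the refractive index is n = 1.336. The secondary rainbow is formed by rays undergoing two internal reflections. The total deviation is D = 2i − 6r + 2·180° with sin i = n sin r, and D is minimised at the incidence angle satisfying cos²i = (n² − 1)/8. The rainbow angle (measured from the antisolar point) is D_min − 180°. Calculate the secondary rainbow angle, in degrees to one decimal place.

cos²i = (1.78490 − 1)/8 = 0.09811; i = arccos(0.31323) = 71.746°.
sin r = sin 71.746°/1.336 = 0.71084; r = 45.303°.
D_min = 2·71.746° − 6·45.303° + 360° = 231.674°.
Rainbow angle = D_min − 180° = 51.674°.

51.7°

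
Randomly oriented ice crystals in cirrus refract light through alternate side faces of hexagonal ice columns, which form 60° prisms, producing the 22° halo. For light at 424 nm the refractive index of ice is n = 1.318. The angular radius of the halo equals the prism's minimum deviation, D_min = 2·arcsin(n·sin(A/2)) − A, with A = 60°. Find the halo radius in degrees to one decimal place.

n·sin(A/2) = 1.318 × sin 30° = 1.318 × 0.5000 = 0.6590.
D_min = 2·arcsin(0.6590) − 60° = 2 × 41.224° − 60° = 22.447°.

22.4°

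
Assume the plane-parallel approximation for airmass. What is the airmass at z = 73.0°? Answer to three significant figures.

3.42

X = sec z = 1/cos 73.0° = 1/0.2924 = 3.4203.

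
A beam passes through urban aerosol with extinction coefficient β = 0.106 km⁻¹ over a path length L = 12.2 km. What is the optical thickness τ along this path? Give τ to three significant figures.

τ = β·L = 0.106 × 12.2 = 1.2932.

1.29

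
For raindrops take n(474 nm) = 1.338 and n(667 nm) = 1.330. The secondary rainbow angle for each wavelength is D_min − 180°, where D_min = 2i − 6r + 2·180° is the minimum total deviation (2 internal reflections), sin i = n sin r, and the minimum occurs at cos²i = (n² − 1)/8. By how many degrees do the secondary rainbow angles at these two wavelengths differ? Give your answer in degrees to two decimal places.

At 474 nm (n = 1.338): cos²i = 0.09878 → i = 71.682°, r = 45.195°, D_min = 232.193°, rainbow angle = 52.193°.
At 667 nm (n = 1.330): cos²i = 0.09611 → i = 71.940°, r = 45.630°, D_min = 230.101°, rainbow angle = 50.101°.
Angular width = |52.193° − 50.101°| = 2.092°.

2.09°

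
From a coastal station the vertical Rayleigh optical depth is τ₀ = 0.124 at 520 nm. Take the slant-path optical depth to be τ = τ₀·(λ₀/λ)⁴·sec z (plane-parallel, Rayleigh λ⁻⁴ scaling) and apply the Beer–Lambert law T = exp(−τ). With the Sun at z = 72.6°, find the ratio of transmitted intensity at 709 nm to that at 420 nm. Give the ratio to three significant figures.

Airmass: sec 72.6° = 3.3440.
τ(709 nm) = 0.124 × (520/709)⁴ × 3.3440 = 0.124 × 0.2894 × 3.3440 = 0.1200.
τ(420 nm) = 0.124 × (520/420)⁴ × 3.3440 = 0.124 × 2.3497 × 3.3440 = 0.9743.
T(709)/T(420) = exp(τ_B − τ_A) = exp(0.8544) = 2.3498.

2.35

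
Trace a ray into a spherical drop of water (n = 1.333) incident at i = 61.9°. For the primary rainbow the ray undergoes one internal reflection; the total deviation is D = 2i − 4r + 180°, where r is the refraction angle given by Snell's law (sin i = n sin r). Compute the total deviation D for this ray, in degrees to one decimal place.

138.1°

sin r = sin 61.9° / 1.333 = 0.8821/1.333 = 0.6618; r = 41.43°.
D = 2·61.9° − 4·41.43° + 180° = 123.80° − 165.74° + 180° = 138.06°.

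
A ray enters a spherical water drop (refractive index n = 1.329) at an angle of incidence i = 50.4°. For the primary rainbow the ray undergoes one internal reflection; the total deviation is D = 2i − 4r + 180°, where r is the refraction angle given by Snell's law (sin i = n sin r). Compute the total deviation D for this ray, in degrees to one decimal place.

sin r = sin 50.4° / 1.329 = 0.7705/1.329 = 0.5798; r = 35.43°.
D = 2·50.4° − 4·35.43° + 180° = 100.80° − 141.74° + 180° = 139.06°.

139.1°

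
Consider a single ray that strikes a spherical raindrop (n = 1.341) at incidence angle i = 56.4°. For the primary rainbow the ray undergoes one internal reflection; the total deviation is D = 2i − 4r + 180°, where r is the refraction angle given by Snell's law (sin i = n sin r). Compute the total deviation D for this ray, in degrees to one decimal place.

139.2°

sin r = sin 56.4° / 1.341 = 0.8329/1.341 = 0.6211; r = 38.40°.
D = 2·56.4° − 4·38.40° + 180° = 112.80° − 153.59° + 180° = 139.21°.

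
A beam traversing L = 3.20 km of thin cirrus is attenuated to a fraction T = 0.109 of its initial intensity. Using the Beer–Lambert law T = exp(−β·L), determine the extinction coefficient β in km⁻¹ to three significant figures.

Beer–Lambert: T = exp(−βL) ⇒ β = −ln(T)/L = −ln(0.109)/3.20 = 2.2164/3.20 = 0.6926 km⁻¹.

0.693 km⁻¹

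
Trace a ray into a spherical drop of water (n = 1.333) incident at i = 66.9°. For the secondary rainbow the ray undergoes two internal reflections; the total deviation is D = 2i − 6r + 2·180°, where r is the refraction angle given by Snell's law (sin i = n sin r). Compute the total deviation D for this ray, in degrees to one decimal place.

sin r = sin 66.9° / 1.333 = 0.9198/1.333 = 0.6900; r = 43.63°.
D = 2·66.9° − 6·43.63° + 2·180° = 133.80° − 261.80° + 360° = 232.00°.

232.0°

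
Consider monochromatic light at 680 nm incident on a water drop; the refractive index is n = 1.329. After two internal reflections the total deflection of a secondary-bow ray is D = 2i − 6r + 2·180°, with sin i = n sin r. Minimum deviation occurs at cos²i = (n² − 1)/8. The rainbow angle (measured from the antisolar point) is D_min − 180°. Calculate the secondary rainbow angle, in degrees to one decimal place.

cos²i = (1.76624 − 1)/8 = 0.09578; i = arccos(0.30948) = 71.972°.
sin r = sin 71.972°/1.329 = 0.71550; r = 45.685°.
D_min = 2·71.972° − 6·45.685° + 360° = 229.837°.
Rainbow angle = D_min − 180° = 49.837°.

49.8°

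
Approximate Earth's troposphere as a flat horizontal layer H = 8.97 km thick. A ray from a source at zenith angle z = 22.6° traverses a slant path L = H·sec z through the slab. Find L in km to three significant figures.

9.72 km

sec z = 1/cos 22.6° = 1.0832.
L = 8.97 × 1.0832 = 9.716 km.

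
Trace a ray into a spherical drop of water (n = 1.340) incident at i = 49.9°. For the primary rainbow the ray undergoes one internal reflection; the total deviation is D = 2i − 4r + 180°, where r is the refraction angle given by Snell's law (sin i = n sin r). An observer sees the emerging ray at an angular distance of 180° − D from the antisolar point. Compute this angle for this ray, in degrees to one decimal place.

sin r = sin 49.9° / 1.340 = 0.7649/1.340 = 0.5708; r = 34.81°.
D = 2·49.9° − 4·34.81° + 180° = 99.80° − 139.23° + 180° = 140.57°.
Angle from antisolar point = 180° − D = 39.43°.

39.4°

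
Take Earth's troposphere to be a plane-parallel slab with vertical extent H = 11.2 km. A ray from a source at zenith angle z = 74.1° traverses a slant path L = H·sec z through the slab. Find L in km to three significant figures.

sec z = 1/cos 74.1° = 3.6502.
L = 11.2 × 3.6502 = 40.882 km.

40.9 km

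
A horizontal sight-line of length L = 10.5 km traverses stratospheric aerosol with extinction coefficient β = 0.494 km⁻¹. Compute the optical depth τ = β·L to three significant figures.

τ = β·L = 0.494 × 10.5 = 5.1870.

5.19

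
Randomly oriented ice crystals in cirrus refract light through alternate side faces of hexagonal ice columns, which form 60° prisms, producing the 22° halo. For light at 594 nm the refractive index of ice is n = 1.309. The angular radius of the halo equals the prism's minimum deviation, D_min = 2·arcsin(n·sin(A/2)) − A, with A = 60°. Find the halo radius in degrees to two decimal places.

21.76°

n·sin(A/2) = 1.309 × sin 30° = 1.309 × 0.5000 = 0.6545.
D_min = 2·arcsin(0.6545) − 60° = 2 × 40.882° − 60° = 21.763°.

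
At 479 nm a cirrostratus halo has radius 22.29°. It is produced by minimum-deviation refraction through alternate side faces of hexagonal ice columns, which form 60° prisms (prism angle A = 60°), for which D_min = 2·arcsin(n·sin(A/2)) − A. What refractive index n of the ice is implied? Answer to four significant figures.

1.316

Rearranging: n = sin((D_min + A)/2) / sin(A/2).
(D_min + A)/2 = (22.29° + 60°)/2 = 41.145°.
n = sin 41.145° / sin 30° = 0.6580 / 0.5000 = 1.3159.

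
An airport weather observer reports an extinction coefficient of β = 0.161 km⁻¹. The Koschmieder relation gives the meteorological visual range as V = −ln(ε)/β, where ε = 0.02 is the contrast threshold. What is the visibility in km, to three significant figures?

24.3 km

V = −ln(0.02) / 0.161 = 3.912 / 0.161 = 24.2983 km.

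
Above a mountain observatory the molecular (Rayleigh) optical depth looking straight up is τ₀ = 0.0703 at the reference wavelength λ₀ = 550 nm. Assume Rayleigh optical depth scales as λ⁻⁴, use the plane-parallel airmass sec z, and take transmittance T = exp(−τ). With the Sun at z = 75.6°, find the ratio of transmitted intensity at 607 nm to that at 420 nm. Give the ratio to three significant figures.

Airmass: sec 75.6° = 4.0211.
τ(607 nm) = 0.0703 × (550/607)⁴ × 4.0211 = 0.0703 × 0.6741 × 4.0211 = 0.1905.
τ(420 nm) = 0.0703 × (550/420)⁴ × 4.0211 = 0.0703 × 2.9407 × 4.0211 = 0.8313.
T(607)/T(420) = exp(τ_B − τ_A) = exp(0.6407) = 1.8979.

1.90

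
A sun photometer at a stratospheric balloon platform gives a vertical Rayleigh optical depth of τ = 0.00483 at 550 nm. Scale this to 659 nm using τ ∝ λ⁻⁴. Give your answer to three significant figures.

τ(659 nm) = τ(550 nm) × (550/659)⁴ = 0.00483 × (0.8346)⁴ = 0.00483 × 0.4852 = 0.0023.

0.00234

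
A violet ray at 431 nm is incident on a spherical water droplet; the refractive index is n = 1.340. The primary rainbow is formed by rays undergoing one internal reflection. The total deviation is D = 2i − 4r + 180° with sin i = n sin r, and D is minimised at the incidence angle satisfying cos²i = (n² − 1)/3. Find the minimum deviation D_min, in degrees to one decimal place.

138.9°

cos²i = (1.79560 − 1)/3 = 0.26520; i = arccos(0.51498) = 59.004°.
sin r = sin 59.004°/1.340 = 0.63971; r = 39.770°.
D_min = 2·59.004° − 4·39.770° + 180° = 138.929°.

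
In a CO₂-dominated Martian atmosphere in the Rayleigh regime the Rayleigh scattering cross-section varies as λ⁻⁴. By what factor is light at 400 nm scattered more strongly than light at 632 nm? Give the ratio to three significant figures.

6.23

Rayleigh scattering ∝ λ⁻⁴, so the ratio of coefficients is the inverse fourth power of the wavelength ratio.
σ(400)/σ(632) = (632/400)⁴ = (1.5800)⁴ = 6.232.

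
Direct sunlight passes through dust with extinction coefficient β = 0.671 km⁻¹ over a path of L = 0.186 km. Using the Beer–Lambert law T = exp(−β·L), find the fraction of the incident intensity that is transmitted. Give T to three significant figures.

0.883

τ = β·L = 0.671 × 0.186 = 0.1248.
T = exp(−0.1248) = 0.8827.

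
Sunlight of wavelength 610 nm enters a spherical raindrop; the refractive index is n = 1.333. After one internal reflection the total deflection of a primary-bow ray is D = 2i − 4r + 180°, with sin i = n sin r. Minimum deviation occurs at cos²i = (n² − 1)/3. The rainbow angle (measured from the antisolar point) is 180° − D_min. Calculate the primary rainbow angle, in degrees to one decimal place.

42.1°

cos²i = (1.77689 − 1)/3 = 0.25896; i = arccos(0.50888) = 59.410°.
sin r = sin 59.410°/1.333 = 0.64579; r = 40.225°.
D_min = 2·59.410° − 4·40.225° + 180° = 137.922°.
Rainbow angle = 180° − D_min = 42.078°.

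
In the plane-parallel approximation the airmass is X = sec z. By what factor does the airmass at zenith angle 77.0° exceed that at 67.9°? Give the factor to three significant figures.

X(77.0°)/X(67.9°) = sec 77.0° / sec 67.9° = cos 67.9° / cos 77.0° = 0.3762/0.2250 = 1.6725.

1.67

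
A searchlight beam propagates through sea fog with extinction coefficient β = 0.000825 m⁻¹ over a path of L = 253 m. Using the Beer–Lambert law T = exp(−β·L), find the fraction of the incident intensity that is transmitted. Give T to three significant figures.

τ = β·L = 0.000825 × 253 = 0.2087.
T = exp(−0.2087) = 0.8116.

0.812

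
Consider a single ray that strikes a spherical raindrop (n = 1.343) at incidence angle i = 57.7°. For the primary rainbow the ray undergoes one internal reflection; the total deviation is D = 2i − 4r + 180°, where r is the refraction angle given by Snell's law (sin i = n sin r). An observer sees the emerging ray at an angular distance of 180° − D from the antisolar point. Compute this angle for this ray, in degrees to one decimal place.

sin r = sin 57.7° / 1.343 = 0.8453/1.343 = 0.6294; r = 39.00°.
D = 2·57.7° − 4·39.00° + 180° = 115.40° − 156.02° + 180° = 139.38°.
Angle from antisolar point = 180° − D = 40.62°.

40.6°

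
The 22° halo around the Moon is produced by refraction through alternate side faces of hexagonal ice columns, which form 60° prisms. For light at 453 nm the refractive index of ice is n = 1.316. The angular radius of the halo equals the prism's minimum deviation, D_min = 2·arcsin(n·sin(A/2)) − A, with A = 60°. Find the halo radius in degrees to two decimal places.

n·sin(A/2) = 1.316 × sin 30° = 1.316 × 0.5000 = 0.6580.
D_min = 2·arcsin(0.6580) − 60° = 2 × 41.148° − 60° = 22.295°.

22.30°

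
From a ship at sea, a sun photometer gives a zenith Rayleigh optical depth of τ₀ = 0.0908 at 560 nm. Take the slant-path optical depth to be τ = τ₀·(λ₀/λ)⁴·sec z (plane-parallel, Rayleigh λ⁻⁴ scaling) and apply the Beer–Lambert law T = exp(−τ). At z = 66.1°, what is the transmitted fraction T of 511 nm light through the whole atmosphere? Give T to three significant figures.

sec 66.1° = 2.4683.
τ = 0.0908 × (560/511)⁴ × 2.4683 = 0.0908 × 1.4423 × 2.4683 = 0.3233.
T = exp(−0.3233) = 0.7238.

0.724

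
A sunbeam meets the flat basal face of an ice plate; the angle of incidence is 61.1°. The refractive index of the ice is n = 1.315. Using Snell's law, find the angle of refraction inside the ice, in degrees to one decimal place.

Snell: sin θ_r = sin θ_i / n = sin 61.1° / 1.315 = 0.8755 / 1.315 = 0.6658.
θ_r = arcsin(0.6658) = 41.74°.

41.7°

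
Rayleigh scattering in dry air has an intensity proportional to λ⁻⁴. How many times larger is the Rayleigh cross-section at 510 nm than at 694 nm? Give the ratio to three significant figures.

Rayleigh scattering ∝ λ⁻⁴, so the ratio of coefficients is the inverse fourth power of the wavelength ratio.
σ(510)/σ(694) = (694/510)⁴ = (1.3608)⁴ = 3.429.

3.43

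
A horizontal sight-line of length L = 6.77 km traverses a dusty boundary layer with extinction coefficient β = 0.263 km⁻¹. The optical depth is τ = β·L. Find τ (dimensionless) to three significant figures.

τ = β·L = 0.263 × 6.77 = 1.7805.

1.78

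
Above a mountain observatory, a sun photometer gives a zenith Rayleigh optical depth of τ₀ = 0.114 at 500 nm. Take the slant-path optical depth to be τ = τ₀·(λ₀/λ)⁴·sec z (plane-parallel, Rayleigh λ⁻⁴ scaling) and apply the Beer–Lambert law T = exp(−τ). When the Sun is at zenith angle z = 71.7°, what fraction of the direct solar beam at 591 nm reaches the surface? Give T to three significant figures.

sec 71.7° = 3.1848.
τ = 0.114 × (500/591)⁴ × 3.1848 = 0.114 × 0.5123 × 3.1848 = 0.1860.
T = exp(−0.1860) = 0.8303.

0.830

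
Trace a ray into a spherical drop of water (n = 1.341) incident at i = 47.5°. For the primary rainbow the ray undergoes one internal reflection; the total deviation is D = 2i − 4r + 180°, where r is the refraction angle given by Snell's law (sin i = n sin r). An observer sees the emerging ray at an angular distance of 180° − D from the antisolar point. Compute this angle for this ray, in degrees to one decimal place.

38.4°

sin r = sin 47.5° / 1.341 = 0.7373/1.341 = 0.5498; r = 33.35°.
D = 2·47.5° − 4·33.35° + 180° = 95.00° − 133.41° + 180° = 141.59°.
Angle from antisolar point = 180° − D = 38.41°.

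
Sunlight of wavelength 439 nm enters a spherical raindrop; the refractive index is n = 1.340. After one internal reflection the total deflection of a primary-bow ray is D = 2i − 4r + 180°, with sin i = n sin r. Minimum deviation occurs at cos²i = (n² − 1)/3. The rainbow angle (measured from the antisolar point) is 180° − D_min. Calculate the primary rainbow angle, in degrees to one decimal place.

41.1°

cos²i = (1.79560 − 1)/3 = 0.26520; i = arccos(0.51498) = 59.004°.
sin r = sin 59.004°/1.340 = 0.63971; r = 39.770°.
D_min = 2·59.004° − 4·39.770° + 180° = 138.929°.
Rainbow angle = 180° − D_min = 41.071°.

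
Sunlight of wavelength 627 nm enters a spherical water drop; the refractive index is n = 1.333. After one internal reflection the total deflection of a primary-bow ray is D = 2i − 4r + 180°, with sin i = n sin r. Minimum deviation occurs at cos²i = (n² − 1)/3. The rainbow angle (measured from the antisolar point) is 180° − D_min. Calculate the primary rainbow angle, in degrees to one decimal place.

42.1°

cos²i = (1.77689 − 1)/3 = 0.25896; i = arccos(0.50888) = 59.410°.
sin r = sin 59.410°/1.333 = 0.64579; r = 40.225°.
D_min = 2·59.410° − 4·40.225° + 180° = 137.922°.
Rainbow angle = 180° − D_min = 42.078°.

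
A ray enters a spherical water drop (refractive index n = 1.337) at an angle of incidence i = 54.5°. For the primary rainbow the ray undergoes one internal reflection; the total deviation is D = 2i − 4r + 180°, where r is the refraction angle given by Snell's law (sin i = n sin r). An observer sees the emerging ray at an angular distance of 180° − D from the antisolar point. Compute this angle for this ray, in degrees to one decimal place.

41.0°

sin r = sin 54.5° / 1.337 = 0.8141/1.337 = 0.6089; r = 37.51°.
D = 2·54.5° − 4·37.51° + 180° = 109.00° − 150.04° + 180° = 138.96°.
Angle from antisolar point = 180° − D = 41.04°.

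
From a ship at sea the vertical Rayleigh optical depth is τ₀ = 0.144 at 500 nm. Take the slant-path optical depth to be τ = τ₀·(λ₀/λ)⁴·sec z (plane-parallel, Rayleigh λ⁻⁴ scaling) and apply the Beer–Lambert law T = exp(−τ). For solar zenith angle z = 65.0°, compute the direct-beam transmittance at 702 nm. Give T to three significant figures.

0.916

sec 65.0° = 2.3662.
τ = 0.144 × (500/702)⁴ × 2.3662 = 0.144 × 0.2574 × 2.3662 = 0.0877.
T = exp(−0.0877) = 0.9160.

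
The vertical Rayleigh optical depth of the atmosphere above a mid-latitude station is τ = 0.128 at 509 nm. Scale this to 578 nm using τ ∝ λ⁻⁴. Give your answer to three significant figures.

0.0770

τ(578 nm) = τ(509 nm) × (509/578)⁴ = 0.128 × (0.8806)⁴ = 0.128 × 0.6014 = 0.0770.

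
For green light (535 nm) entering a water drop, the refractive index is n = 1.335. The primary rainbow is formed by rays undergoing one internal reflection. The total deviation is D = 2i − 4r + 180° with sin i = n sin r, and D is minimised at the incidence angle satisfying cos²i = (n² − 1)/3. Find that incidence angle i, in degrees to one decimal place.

59.3°

cos²i = (1.335² − 1)/3 = (1.78222 − 1)/3 = 0.26074.
cos i = 0.51063, so i = 59.294°.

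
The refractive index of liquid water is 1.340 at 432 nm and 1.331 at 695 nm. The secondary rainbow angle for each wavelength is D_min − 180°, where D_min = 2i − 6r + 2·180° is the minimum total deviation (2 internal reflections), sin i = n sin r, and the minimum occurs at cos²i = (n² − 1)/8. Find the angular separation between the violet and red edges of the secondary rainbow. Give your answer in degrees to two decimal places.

2.34°

At 432 nm (n = 1.340): cos²i = 0.09945 → i = 71.618°, r = 45.088°, D_min = 232.709°, rainbow angle = 52.709°.
At 695 nm (n = 1.331): cos²i = 0.09645 → i = 71.907°, r = 45.575°, D_min = 230.365°, rainbow angle = 50.365°.
Angular width = |52.709° − 50.365°| = 2.344°.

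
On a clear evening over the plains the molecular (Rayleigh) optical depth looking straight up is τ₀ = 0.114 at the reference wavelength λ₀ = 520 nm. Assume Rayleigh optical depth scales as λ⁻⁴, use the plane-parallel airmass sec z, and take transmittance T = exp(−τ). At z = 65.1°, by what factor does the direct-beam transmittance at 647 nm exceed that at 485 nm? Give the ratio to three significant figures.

1.28

Airmass: sec 65.1° = 2.3751.
τ(647 nm) = 0.114 × (520/647)⁴ × 2.3751 = 0.114 × 0.4172 × 2.3751 = 0.1130.
τ(485 nm) = 0.114 × (520/485)⁴ × 2.3751 = 0.114 × 1.3214 × 2.3751 = 0.3578.
T(647)/T(485) = exp(τ_B − τ_A) = exp(0.2448) = 1.2774.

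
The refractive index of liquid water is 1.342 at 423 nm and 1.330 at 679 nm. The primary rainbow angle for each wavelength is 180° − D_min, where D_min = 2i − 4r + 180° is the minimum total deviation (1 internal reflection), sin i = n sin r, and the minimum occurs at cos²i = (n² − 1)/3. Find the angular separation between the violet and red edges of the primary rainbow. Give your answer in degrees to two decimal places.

At 423 nm (n = 1.342): cos²i = 0.26699 → i = 58.888°, r = 39.641°, D_min = 139.213°, rainbow angle = 40.787°.
At 679 nm (n = 1.330): cos²i = 0.25630 → i = 59.585°, r = 40.422°, D_min = 137.484°, rainbow angle = 42.516°.
Angular width = |40.787° − 42.516°| = 1.729°.

1.73°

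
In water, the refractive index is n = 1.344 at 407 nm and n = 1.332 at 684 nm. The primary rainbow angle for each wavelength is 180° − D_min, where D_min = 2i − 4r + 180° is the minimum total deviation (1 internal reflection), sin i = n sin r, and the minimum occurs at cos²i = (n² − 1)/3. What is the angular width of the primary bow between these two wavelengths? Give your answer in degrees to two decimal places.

At 407 nm (n = 1.344): cos²i = 0.26878 → i = 58.772°, r = 39.512°, D_min = 139.495°, rainbow angle = 40.505°.
At 684 nm (n = 1.332): cos²i = 0.25807 → i = 59.469°, r = 40.290°, D_min = 137.776°, rainbow angle = 42.224°.
Angular width = |40.505° − 42.224°| = 1.719°.

1.72°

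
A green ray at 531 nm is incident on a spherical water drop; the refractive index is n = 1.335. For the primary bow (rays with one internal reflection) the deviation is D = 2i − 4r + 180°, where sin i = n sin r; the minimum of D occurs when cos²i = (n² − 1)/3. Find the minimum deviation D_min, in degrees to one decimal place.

138.2°

cos²i = (1.78222 − 1)/3 = 0.26074; i = arccos(0.51063) = 59.294°.
sin r = sin 59.294°/1.335 = 0.64405; r = 40.094°.
D_min = 2·59.294° − 4·40.094° + 180° = 138.212°.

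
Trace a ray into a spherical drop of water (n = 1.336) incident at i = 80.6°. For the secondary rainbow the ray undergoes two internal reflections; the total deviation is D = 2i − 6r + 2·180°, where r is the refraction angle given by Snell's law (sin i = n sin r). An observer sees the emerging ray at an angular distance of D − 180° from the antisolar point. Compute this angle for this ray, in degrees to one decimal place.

55.6°

sin r = sin 80.6° / 1.336 = 0.9866/1.336 = 0.7385; r = 47.60°.
D = 2·80.6° − 6·47.60° + 2·180° = 161.20° − 285.60° + 360° = 235.60°.
Angle from antisolar point = D − 180° = 55.60°.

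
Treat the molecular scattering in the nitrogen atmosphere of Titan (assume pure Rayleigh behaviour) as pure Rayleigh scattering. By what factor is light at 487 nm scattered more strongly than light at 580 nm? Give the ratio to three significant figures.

2.01

Rayleigh scattering ∝ λ⁻⁴, so the ratio of coefficients is the inverse fourth power of the wavelength ratio.
σ(487)/σ(580) = (580/487)⁴ = (1.1910)⁴ = 2.012.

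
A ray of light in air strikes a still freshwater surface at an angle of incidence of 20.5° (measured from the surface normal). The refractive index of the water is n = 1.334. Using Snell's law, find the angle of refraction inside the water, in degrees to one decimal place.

15.2°

Snell: sin θ_r = sin θ_i / n = sin 20.5° / 1.334 = 0.3502 / 1.334 = 0.2625.
θ_r = arcsin(0.2625) = 15.22°.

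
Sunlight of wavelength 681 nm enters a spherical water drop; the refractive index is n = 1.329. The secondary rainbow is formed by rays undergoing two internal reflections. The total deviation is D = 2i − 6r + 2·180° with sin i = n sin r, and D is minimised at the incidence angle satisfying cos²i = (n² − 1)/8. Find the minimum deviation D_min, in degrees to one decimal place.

229.8°

cos²i = (1.76624 − 1)/8 = 0.09578; i = arccos(0.30948) = 71.972°.
sin r = sin 71.972°/1.329 = 0.71550; r = 45.685°.
D_min = 2·71.972° − 6·45.685° + 360° = 229.837°.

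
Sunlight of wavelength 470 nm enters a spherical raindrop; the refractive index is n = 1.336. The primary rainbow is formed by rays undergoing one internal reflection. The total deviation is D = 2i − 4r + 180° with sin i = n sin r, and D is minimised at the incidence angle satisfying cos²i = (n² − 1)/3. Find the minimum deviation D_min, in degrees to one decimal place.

138.4°

cos²i = (1.78490 − 1)/3 = 0.26163; i = arccos(0.51150) = 59.236°.
sin r = sin 59.236°/1.336 = 0.64318; r = 40.029°.
D_min = 2·59.236° − 4·40.029° + 180° = 138.356°.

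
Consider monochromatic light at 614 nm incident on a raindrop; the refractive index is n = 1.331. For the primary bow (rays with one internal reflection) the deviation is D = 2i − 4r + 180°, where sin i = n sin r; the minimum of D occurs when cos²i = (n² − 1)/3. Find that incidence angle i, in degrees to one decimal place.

59.5°

cos²i = (1.331² − 1)/3 = (1.77156 − 1)/3 = 0.25719.
cos i = 0.50714, so i = 59.527°.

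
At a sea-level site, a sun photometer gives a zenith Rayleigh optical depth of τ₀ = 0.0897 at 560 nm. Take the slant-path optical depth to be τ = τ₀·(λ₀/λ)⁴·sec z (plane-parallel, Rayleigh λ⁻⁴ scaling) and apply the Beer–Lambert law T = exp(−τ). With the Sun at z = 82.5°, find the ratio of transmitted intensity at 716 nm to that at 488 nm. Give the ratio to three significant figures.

2.55

Airmass: sec 82.5° = 7.6613.
τ(716 nm) = 0.0897 × (560/716)⁴ × 7.6613 = 0.0897 × 0.3742 × 7.6613 = 0.2572.
τ(488 nm) = 0.0897 × (560/488)⁴ × 7.6613 = 0.0897 × 1.7341 × 7.6613 = 1.1917.
T(716)/T(488) = exp(τ_B − τ_A) = exp(0.9345) = 2.5461.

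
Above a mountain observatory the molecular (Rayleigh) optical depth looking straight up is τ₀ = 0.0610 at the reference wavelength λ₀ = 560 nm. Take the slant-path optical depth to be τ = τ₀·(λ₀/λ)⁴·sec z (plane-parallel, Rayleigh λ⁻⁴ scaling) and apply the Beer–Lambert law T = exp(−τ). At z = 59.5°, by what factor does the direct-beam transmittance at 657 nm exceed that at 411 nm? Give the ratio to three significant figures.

Airmass: sec 59.5° = 1.9703.
τ(657 nm) = 0.0610 × (560/657)⁴ × 1.9703 = 0.0610 × 0.5278 × 1.9703 = 0.0634.
τ(411 nm) = 0.0610 × (560/411)⁴ × 1.9703 = 0.0610 × 3.4466 × 1.9703 = 0.4142.
T(657)/T(411) = exp(τ_B − τ_A) = exp(0.3508) = 1.4202.

1.42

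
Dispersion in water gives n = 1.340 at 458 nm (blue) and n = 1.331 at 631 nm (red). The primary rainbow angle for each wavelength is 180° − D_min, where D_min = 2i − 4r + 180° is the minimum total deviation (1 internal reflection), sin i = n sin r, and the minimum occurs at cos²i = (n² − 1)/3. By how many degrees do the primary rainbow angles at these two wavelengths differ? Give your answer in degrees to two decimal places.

1.30°

At 458 nm (n = 1.340): cos²i = 0.26520 → i = 59.004°, r = 39.770°, D_min = 138.929°, rainbow angle = 41.071°.
At 631 nm (n = 1.331): cos²i = 0.25719 → i = 59.527°, r = 40.356°, D_min = 137.630°, rainbow angle = 42.370°.
Angular width = |41.071° − 42.370°| = 1.299°.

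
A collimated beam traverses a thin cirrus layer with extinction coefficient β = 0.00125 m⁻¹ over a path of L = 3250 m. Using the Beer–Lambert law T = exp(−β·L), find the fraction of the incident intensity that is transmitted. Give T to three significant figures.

0.0172

τ = β·L = 0.00125 × 3250 = 4.0625.
T = exp(−4.0625) = 0.0172.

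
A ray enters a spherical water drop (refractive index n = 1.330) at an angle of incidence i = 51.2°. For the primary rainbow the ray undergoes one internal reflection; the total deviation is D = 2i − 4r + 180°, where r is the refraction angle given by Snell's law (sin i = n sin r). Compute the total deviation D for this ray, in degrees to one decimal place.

sin r = sin 51.2° / 1.330 = 0.7793/1.330 = 0.5860; r = 35.87°.
D = 2·51.2° − 4·35.87° + 180° = 102.40° − 143.49° + 180° = 138.91°.

138.9°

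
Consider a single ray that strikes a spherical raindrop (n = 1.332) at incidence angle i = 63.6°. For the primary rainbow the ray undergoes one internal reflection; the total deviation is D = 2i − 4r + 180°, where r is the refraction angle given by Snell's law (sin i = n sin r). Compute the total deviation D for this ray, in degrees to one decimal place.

138.2°

sin r = sin 63.6° / 1.332 = 0.8957/1.332 = 0.6725; r = 42.26°.
D = 2·63.6° − 4·42.26° + 180° = 127.20° − 169.03° + 180° = 138.17°.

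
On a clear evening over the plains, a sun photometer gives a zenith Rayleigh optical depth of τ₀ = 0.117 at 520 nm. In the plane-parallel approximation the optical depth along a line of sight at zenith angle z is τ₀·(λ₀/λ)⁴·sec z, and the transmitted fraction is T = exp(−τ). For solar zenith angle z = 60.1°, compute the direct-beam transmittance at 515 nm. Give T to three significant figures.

sec 60.1° = 2.0061.
τ = 0.117 × (520/515)⁴ × 2.0061 = 0.117 × 1.0394 × 2.0061 = 0.2440.
T = exp(−0.2440) = 0.7835.

0.784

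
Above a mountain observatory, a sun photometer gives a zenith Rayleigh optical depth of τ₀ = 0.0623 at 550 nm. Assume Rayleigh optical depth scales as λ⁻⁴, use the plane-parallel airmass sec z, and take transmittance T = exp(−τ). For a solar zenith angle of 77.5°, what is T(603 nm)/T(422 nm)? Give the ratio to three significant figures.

Airmass: sec 77.5° = 4.6202.
τ(603 nm) = 0.0623 × (550/603)⁴ × 4.6202 = 0.0623 × 0.6921 × 4.6202 = 0.1992.
τ(422 nm) = 0.0623 × (550/422)⁴ × 4.6202 = 0.0623 × 2.8854 × 4.6202 = 0.8305.
T(603)/T(422) = exp(τ_B − τ_A) = exp(0.6313) = 1.8801.

1.88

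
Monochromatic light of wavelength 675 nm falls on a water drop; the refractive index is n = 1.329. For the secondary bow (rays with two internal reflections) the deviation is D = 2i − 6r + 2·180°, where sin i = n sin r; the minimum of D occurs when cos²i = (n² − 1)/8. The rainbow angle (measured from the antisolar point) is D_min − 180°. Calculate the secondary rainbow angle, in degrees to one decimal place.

49.8°

cos²i = (1.76624 − 1)/8 = 0.09578; i = arccos(0.30948) = 71.972°.
sin r = sin 71.972°/1.329 = 0.71550; r = 45.685°.
D_min = 2·71.972° − 6·45.685° + 360° = 229.837°.
Rainbow angle = D_min − 180° = 49.837°.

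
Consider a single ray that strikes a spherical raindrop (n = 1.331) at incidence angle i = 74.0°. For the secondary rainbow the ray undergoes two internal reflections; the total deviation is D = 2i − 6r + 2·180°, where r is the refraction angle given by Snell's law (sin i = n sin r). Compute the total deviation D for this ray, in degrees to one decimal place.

sin r = sin 74.0° / 1.331 = 0.9613/1.331 = 0.7222; r = 46.24°.
D = 2·74.0° − 6·46.24° + 2·180° = 148.00° − 277.42° + 360° = 230.58°.

230.6°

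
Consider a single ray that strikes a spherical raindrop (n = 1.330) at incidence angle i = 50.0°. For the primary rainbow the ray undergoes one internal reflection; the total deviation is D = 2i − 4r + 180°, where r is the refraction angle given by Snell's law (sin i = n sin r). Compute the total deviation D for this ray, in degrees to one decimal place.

139.3°

sin r = sin 50.0° / 1.330 = 0.7660/1.330 = 0.5760; r = 35.17°.
D = 2·50.0° − 4·35.17° + 180° = 100.00° − 140.67° + 180° = 139.33°.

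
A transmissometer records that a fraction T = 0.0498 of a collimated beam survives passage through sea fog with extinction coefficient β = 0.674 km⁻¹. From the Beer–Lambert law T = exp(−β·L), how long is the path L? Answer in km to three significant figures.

Beer–Lambert: T = exp(−βL) ⇒ L = −ln(T)/β = −ln(0.0498)/0.674 = 2.9997/0.674 = 4.451 km.

4.45 km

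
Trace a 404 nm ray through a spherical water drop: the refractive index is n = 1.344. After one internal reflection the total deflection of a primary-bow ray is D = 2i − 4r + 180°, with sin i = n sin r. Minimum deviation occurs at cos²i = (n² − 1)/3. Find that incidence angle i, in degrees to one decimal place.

cos²i = (1.344² − 1)/3 = (1.80634 − 1)/3 = 0.26878.
cos i = 0.51844, so i = 58.772°.

58.8°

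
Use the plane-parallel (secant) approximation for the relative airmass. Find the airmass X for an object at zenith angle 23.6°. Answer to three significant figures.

X = sec z = 1/cos 23.6° = 1/0.9164 = 1.0913.

1.09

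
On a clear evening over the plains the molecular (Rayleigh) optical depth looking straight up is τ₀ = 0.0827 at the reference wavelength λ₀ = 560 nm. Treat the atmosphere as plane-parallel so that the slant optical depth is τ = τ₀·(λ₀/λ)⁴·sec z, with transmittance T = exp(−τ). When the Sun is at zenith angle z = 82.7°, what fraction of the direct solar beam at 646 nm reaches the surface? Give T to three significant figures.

sec 82.7° = 7.8700.
τ = 0.0827 × (560/646)⁴ × 7.8700 = 0.0827 × 0.5647 × 7.8700 = 0.3675.
T = exp(−0.3675) = 0.6924.

0.692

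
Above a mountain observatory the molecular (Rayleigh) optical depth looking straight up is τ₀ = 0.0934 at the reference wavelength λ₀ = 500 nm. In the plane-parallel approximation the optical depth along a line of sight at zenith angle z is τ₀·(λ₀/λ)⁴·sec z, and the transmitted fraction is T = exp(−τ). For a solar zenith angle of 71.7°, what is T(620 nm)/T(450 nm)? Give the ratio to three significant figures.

1.39

Airmass: sec 71.7° = 3.1848.
τ(620 nm) = 0.0934 × (500/620)⁴ × 3.1848 = 0.0934 × 0.4230 × 3.1848 = 0.1258.
τ(450 nm) = 0.0934 × (500/450)⁴ × 3.1848 = 0.0934 × 1.5242 × 3.1848 = 0.4534.
T(620)/T(450) = exp(τ_B − τ_A) = exp(0.3276) = 1.3876.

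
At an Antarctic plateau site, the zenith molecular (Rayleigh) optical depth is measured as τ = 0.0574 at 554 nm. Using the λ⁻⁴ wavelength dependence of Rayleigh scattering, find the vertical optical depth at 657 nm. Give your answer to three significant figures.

τ(657 nm) = τ(554 nm) × (554/657)⁴ = 0.0574 × (0.8432)⁴ = 0.0574 × 0.5056 = 0.0290.

0.0290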